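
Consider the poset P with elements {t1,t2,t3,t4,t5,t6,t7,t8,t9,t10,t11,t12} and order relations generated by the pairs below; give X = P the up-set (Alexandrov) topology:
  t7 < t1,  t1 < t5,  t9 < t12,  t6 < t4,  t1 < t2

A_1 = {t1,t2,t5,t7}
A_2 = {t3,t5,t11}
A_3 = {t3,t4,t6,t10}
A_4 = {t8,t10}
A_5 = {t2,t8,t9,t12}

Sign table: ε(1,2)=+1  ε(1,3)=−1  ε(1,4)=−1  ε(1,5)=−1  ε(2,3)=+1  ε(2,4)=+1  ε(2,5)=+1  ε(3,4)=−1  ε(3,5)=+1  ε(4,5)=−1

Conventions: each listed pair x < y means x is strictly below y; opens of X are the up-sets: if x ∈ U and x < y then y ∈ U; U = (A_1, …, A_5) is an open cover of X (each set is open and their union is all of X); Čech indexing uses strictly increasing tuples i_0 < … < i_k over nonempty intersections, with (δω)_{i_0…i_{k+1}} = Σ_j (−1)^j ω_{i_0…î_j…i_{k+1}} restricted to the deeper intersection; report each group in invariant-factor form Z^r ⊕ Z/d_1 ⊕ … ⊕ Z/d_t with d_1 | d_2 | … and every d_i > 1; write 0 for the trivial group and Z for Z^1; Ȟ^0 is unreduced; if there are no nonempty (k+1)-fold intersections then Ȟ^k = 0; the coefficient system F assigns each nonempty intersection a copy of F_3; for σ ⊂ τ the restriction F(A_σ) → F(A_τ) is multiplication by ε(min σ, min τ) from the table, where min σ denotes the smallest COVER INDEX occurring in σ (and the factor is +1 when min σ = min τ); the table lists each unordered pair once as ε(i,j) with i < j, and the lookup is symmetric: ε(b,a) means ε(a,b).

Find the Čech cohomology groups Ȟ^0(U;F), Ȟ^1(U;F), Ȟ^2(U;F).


nerve of the cover:
  A12={t5} A15={t2} A23={t3} A34={t10} A45={t8}
C dims 5,5; δ0: rk_F3 5
Ȟ^0 = (5 − 5) − 0 = 0, so Ȟ^0 ≅ 0
Ȟ^1 = (5 − 0) − 5 = 0, so Ȟ^1 ≅ 0
Ȟ^2 = (0 − 0) − 0 = 0, so Ȟ^2 ≅ 0

Ȟ^0(U;F) ≅ 0; Ȟ^1(U;F) ≅ 0; Ȟ^2(U;F) ≅ 0


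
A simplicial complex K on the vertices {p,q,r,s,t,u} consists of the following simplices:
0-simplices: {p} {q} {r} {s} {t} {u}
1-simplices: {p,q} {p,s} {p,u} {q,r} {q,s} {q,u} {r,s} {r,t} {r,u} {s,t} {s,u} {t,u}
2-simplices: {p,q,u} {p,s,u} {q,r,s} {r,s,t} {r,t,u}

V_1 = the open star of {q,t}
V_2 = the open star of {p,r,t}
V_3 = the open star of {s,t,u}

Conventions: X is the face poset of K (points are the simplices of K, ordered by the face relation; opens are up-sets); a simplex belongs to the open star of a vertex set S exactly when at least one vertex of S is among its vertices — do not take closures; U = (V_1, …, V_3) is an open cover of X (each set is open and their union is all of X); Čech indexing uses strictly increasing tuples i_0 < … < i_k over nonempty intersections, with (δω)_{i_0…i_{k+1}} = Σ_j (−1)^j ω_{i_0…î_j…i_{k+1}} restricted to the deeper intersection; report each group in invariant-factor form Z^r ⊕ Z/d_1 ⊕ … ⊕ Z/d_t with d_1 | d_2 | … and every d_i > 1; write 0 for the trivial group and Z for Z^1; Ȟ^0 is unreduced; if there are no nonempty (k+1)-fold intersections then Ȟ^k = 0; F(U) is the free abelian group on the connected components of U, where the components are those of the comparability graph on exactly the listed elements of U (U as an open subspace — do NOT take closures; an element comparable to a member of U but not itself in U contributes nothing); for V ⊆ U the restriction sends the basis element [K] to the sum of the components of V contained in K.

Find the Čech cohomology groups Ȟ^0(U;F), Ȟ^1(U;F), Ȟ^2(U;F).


Ȟ^0(U;F) ≅ Z; Ȟ^1(U;F) ≅ Z; Ȟ^2(U;F) ≅ 0

nonempty intersections:
  V1={{q},{t},{p,q},{q,r},{q,s},{q,u},{r,t},{s,t},{t,u},{p,q,u},{q,r,s},{r,s,t},{r,t,u}} V2={{p},{r},{t},{p,q},{p,s},{p,u},{q,r},{r,s},{r,t},{r,u},{s,t},{t,u},{p,q,u},{p,s,u},{q,r,s},{r,s,t},{r,t,u}} V3={{s},{t},{u},{p,s},{p,u},{q,s},{q,u},{r,s},{r,t},{r,u},{s,t},{s,u},{t,u},{p,q,u},{p,s,u},{q,r,s},{r,s,t},{r,t,u}}
  V12={{t},{p,q},{q,r},{r,t},{s,t},{t,u},{p,q,u},{q,r,s},{r,s,t},{r,t,u}} V13={{t},{q,s},{q,u},{r,t},{s,t},{t,u},{p,q,u},{q,r,s},{r,s,t},{r,t,u}} V23={{t},{p,s},{p,u},{r,s},{r,t},{r,u},{s,t},{t,u},{p,q,u},{p,s,u},{q,r,s},{r,s,t},{r,t,u}}
  V123={{t},{r,t},{s,t},{t,u},{p,q,u},{q,r,s},{r,s,t},{r,t,u}}
components per intersection:
  V1: {{q},{p,q},{q,r},{q,s},{q,u},{p,q,u},{q,r,s}} {{t},{r,t},{s,t},{t,u},{r,s,t},{r,t,u}}
  V2: {{p},{p,q},{p,s},{p,u},{p,q,u},{p,s,u}} {{r},{t},{q,r},{r,s},{r,t},{r,u},{s,t},{t,u},{q,r,s},{r,s,t},{r,t,u}}
  V3: {{s},{t},{u},{p,s},{p,u},{q,s},{q,u},{r,s},{r,t},{r,u},{s,t},{s,u},{t,u},{p,q,u},{p,s,u},{q,r,s},{r,s,t},{r,t,u}}
  V12: {{t},{r,t},{s,t},{t,u},{r,s,t},{r,t,u}} {{p,q},{p,q,u}} {{q,r},{q,r,s}}
  V13: {{t},{r,t},{s,t},{t,u},{r,s,t},{r,t,u}} {{q,s},{q,r,s}} {{q,u},{p,q,u}}
  V23: {{t},{r,s},{r,t},{r,u},{s,t},{t,u},{q,r,s},{r,s,t},{r,t,u}} {{p,s},{p,u},{p,q,u},{p,s,u}}
  V123: {{t},{r,t},{s,t},{t,u},{r,s,t},{r,t,u}} {{p,q,u}} {{q,r,s}}
C dims 5,8,3; δ0: rk 4, SNF 1^4; δ1: rk 3, SNF 1^3
Ȟ^0: (5−4)−0=1 ⇒ Z
Ȟ^1: (8−3)−4=1 ⇒ Z
Ȟ^2: (3−0)−3=0 ⇒ 0


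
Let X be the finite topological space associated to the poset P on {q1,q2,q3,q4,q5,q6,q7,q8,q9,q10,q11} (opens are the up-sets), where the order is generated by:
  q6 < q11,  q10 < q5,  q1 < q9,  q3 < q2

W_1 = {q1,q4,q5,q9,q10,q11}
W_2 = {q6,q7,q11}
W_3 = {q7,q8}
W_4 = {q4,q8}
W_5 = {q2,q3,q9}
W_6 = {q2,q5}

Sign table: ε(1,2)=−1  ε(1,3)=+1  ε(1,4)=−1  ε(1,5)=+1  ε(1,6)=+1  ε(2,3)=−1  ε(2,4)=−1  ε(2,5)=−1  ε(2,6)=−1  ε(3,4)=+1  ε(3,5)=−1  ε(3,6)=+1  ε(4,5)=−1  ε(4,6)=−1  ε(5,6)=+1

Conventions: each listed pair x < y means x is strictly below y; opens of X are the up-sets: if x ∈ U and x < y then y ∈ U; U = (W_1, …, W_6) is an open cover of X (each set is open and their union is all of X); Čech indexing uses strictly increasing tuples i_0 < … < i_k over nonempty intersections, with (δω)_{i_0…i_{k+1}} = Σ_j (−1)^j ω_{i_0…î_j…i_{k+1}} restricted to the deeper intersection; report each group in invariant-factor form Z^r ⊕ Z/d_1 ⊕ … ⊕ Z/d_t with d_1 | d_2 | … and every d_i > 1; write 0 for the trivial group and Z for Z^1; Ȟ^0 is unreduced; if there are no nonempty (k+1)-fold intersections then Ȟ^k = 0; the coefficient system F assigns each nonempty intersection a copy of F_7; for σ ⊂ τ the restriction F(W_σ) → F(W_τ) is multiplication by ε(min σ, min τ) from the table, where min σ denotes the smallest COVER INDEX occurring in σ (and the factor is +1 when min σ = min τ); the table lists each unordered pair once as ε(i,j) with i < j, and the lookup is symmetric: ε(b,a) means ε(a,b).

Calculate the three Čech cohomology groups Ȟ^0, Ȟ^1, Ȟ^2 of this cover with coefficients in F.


nonempty overlaps:
  W12={q11} W14={q4} W15={q9} W16={q5} W23={q7} W34={q8} W56={q2}
C dims 6,7; δ0: rk_F7 6
degree 0: 6−6−0 = 0 → Ȟ^0 ≅ 0
degree 1: 7−0−6 = 1 → Ȟ^1 ≅ Z/7
degree 2: 0−0−0 = 0 → Ȟ^2 ≅ 0

Ȟ^0 = 0, Ȟ^1 = Z/7, Ȟ^2 = 0


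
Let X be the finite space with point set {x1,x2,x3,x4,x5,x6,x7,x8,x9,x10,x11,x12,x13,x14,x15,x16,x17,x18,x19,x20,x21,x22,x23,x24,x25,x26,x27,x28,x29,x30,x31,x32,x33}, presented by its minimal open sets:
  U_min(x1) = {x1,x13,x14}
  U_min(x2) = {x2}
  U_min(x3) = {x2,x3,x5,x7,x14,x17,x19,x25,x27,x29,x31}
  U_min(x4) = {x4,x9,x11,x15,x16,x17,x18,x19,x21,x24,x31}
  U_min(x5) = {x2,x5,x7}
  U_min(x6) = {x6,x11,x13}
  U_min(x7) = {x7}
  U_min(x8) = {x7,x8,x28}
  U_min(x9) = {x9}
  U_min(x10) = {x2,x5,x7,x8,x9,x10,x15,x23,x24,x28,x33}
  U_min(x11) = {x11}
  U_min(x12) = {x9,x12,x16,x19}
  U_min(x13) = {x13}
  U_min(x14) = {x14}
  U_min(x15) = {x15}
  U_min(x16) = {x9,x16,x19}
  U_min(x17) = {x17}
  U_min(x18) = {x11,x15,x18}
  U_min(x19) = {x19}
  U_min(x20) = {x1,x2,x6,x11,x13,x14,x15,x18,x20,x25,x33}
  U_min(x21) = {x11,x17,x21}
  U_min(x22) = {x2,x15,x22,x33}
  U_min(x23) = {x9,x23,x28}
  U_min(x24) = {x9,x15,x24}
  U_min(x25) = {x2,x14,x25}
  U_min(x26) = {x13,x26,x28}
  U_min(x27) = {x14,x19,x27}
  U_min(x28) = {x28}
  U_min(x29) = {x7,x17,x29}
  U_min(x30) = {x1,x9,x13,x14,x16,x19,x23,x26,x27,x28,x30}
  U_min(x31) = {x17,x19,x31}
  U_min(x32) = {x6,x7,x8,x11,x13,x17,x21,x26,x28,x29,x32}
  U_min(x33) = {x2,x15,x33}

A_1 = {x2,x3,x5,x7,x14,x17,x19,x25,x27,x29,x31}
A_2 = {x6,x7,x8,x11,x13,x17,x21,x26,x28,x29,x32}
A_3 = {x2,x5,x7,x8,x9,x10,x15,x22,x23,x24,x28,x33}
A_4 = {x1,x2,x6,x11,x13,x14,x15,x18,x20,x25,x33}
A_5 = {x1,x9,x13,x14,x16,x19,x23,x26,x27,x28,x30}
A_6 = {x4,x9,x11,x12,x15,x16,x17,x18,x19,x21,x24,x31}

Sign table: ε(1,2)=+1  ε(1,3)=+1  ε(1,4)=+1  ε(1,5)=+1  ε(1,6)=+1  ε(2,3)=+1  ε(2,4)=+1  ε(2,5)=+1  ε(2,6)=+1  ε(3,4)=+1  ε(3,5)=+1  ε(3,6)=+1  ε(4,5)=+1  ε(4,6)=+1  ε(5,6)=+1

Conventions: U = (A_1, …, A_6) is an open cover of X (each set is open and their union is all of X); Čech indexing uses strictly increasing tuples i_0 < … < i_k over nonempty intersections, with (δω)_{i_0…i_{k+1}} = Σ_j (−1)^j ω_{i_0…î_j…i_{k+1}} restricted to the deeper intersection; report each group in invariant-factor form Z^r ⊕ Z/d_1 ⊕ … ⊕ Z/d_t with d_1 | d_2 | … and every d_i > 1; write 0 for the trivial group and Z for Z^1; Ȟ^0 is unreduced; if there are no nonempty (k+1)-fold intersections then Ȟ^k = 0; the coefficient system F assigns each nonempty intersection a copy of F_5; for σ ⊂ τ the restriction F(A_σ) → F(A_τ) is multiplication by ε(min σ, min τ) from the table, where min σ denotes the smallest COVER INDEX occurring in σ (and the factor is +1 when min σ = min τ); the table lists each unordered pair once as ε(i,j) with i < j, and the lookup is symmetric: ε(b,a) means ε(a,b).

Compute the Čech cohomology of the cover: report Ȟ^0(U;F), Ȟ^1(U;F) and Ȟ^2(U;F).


Ȟ^0 = Z/5; Ȟ^1 = 0; Ȟ^2 = 0

nonempty intersections:
  A12={x7,x17,x29} A13={x2,x5,x7} A14={x2,x14,x25} A15={x14,x19,x27} A16={x17,x19,x31} A23={x7,x8,x28} A24={x6,x11,x13} A25={x13,x26,x28} A26={x11,x17,x21} A34={x2,x15,x33} A35={x9,x23,x28} A36={x9,x15,x24} A45={x1,x13,x14} A46={x11,x15,x18} A56={x9,x16,x19}
  A123={x7} A126={x17} A134={x2} A145={x14} A156={x19} A235={x28} A245={x13} A246={x11} A346={x15} A356={x9}
C dims 6,15,10; δ0: rk_F5 5; δ1: rk_F5 10
Ȟ^0: (6−5)−0=1 ⇒ Z/5
Ȟ^1: (15−10)−5=0 ⇒ 0
Ȟ^2: (10−0)−10=0 ⇒ 0


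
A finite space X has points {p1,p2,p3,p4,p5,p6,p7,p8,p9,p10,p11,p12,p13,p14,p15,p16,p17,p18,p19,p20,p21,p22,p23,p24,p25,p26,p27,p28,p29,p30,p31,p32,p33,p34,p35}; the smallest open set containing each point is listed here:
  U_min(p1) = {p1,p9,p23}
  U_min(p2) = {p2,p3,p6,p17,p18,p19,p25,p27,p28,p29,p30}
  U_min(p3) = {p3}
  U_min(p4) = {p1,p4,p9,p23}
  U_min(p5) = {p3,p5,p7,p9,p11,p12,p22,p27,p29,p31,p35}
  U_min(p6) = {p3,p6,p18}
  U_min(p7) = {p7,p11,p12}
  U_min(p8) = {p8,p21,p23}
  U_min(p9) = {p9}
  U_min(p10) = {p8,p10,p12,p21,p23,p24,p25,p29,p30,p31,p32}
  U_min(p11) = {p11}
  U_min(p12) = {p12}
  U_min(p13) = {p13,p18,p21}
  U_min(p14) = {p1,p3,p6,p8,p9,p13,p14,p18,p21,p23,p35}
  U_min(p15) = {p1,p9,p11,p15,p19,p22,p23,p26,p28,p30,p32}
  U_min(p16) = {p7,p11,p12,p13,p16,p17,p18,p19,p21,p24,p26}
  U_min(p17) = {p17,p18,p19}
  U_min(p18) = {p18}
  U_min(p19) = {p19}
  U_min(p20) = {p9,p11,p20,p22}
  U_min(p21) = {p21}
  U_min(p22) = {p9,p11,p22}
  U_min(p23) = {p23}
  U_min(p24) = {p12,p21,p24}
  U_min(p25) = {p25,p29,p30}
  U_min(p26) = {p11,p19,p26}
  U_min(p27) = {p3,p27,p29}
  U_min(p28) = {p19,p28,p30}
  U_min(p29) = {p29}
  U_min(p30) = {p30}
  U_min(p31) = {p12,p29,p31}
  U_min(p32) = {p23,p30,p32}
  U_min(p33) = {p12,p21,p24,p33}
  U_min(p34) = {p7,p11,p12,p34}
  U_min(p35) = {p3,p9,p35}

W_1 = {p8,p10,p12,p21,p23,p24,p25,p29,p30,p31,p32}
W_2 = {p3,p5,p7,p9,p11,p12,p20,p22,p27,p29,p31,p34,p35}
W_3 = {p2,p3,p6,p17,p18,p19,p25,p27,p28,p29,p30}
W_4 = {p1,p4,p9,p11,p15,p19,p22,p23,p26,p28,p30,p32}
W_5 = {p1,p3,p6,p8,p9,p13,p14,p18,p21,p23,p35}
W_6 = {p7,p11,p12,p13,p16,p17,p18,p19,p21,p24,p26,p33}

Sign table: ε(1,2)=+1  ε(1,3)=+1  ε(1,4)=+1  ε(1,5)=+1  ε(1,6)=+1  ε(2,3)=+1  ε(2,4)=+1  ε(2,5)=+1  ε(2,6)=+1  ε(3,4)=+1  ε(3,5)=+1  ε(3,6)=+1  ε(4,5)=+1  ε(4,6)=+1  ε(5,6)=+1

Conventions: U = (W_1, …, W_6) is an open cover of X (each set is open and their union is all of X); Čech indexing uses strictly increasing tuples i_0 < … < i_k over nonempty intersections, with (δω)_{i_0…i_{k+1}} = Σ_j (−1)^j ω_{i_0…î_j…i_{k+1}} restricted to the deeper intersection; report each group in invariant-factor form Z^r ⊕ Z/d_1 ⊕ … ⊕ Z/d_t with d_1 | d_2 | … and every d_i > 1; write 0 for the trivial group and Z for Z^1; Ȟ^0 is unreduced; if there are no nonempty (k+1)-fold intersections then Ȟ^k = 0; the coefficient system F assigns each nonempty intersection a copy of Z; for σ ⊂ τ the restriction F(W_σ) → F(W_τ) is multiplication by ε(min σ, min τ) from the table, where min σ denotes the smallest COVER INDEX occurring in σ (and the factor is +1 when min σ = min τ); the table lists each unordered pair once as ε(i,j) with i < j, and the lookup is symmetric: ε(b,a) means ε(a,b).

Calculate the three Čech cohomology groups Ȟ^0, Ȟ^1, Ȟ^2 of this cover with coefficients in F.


Ȟ^0 ≅ Z,  Ȟ^1 ≅ 0,  Ȟ^2 ≅ Z/2

cover nerve:
  W12={p12,p29,p31} W13={p25,p29,p30} W14={p23,p30,p32} W15={p8,p21,p23} W16={p12,p21,p24} W23={p3,p27,p29} W24={p9,p11,p22} W25={p3,p9,p35} W26={p7,p11,p12} W34={p19,p28,p30} W35={p3,p6,p18} W36={p17,p18,p19} W45={p1,p9,p23} W46={p11,p19,p26} W56={p13,p18,p21}
  W123={p29} W126={p12} W134={p30} W145={p23} W156={p21} W235={p3} W245={p9} W246={p11} W346={p19} W356={p18}
C dims 6,15,10; δ0: rk 5, SNF 1^5; δ1: rk 10, SNF 1^9·2
Ȟ^0: (6−5)−0=1 ⇒ Z
Ȟ^1: (15−10)−5=0 ⇒ 0
Ȟ^2: (10−0)−10=0 plus torsion [2] ⇒ Z/2


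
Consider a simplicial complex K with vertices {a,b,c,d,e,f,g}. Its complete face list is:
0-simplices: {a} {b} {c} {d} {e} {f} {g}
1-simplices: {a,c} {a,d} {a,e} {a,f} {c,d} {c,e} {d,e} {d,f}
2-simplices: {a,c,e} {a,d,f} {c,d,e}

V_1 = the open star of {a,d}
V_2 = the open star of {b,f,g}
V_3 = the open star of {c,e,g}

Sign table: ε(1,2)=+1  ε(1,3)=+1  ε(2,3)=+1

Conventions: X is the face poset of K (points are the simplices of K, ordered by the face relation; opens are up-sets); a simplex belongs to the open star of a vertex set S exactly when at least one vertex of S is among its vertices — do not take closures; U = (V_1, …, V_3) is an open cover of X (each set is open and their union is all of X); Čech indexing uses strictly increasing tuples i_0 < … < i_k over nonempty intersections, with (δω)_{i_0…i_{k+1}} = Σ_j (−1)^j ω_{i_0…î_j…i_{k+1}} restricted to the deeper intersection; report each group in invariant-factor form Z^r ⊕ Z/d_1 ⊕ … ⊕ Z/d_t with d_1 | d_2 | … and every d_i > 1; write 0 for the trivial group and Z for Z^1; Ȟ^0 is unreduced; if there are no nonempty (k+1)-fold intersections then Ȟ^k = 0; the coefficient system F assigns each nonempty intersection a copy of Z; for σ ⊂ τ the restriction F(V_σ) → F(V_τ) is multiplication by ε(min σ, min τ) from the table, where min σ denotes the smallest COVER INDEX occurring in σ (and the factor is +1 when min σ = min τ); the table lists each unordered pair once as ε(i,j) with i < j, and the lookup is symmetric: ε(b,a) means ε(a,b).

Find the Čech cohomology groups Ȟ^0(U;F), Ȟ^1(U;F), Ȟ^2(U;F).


cover nerve:
  V1={{a},{d},{a,c},{a,d},{a,e},{a,f},{c,d},{d,e},{d,f},{a,c,e},{a,d,f},{c,d,e}} V2={{b},{f},{g},{a,f},{d,f},{a,d,f}} V3={{c},{e},{g},{a,c},{a,e},{c,d},{c,e},{d,e},{a,c,e},{c,d,e}}
  V12={{a,f},{d,f},{a,d,f}} V13={{a,c},{a,e},{c,d},{d,e},{a,c,e},{c,d,e}} V23={{g}}
C dims 3,3; δ0: rk 2, SNF 1^2
Ȟ^0: (3−2)−0=1 ⇒ Z
Ȟ^1: (3−0)−2=1 ⇒ Z
Ȟ^2: (0−0)−0=0 ⇒ 0

Ȟ^0 = Z, Ȟ^1 = Z, Ȟ^2 = 0


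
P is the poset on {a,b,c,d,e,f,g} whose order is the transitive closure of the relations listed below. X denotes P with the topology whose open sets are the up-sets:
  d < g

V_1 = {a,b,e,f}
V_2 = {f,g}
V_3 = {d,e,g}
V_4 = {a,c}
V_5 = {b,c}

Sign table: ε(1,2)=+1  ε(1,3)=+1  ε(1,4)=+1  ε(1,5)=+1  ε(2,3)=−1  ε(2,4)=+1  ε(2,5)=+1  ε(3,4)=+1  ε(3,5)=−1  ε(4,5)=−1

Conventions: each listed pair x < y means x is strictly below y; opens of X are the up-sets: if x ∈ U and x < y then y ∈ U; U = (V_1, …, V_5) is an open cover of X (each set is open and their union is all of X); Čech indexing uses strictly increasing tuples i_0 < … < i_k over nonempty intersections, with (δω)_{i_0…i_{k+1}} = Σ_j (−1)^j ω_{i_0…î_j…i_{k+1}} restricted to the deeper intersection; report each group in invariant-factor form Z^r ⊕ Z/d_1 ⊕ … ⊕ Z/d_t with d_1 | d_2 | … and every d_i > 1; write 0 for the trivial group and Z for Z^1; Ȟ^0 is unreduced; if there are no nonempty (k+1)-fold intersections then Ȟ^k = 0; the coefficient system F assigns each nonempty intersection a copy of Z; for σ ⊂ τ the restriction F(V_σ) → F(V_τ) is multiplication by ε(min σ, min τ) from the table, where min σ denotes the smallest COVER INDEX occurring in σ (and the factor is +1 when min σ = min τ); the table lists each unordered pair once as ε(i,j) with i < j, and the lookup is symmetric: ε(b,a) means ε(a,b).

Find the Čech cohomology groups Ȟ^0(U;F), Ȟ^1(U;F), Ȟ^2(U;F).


cover nerve:
  V12={f} V13={e} V14={a} V15={b} V23={g} V45={c}
C dims 5,6; δ0: rk 5, SNF 1^4·2
Ȟ^0: (5−5)−0=0 ⇒ 0
Ȟ^1: (6−0)−5=1 plus torsion [2] ⇒ Z ⊕ Z/2
Ȟ^2: (0−0)−0=0 ⇒ 0

Ȟ^0 = 0; Ȟ^1 = Z ⊕ Z/2; Ȟ^2 = 0


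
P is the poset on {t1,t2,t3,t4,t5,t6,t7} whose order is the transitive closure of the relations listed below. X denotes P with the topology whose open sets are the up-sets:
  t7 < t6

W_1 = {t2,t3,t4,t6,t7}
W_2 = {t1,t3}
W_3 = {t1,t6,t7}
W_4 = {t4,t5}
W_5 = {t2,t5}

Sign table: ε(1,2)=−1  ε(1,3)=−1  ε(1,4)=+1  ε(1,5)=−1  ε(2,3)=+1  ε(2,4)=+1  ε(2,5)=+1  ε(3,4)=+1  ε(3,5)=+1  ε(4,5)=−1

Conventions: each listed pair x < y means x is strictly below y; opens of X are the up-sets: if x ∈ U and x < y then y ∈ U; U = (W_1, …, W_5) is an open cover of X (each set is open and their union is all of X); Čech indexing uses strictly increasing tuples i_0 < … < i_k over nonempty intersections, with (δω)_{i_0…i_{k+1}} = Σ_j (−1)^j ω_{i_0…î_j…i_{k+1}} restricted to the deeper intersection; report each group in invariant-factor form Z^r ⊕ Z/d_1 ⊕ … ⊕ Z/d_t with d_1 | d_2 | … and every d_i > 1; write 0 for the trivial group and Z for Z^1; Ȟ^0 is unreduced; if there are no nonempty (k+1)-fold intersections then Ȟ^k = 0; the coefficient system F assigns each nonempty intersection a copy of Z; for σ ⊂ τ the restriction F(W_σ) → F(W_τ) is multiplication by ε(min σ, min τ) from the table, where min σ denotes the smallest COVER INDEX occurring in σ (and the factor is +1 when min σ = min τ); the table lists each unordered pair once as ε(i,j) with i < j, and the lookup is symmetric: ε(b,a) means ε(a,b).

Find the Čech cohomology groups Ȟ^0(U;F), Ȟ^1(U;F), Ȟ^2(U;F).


intersection data:
  W12={t3} W13={t6,t7} W14={t4} W15={t2} W23={t1} W45={t5}
C dims 5,6; δ0: rk 4, SNF 1^4
Ȟ^0 = (5 − 4) − 0 = 1, so Ȟ^0 ≅ Z
Ȟ^1 = (6 − 0) − 4 = 2, so Ȟ^1 ≅ Z^2
Ȟ^2 = (0 − 0) − 0 = 0, so Ȟ^2 ≅ 0

Ȟ^0 = Z; Ȟ^1 = Z^2; Ȟ^2 = 0


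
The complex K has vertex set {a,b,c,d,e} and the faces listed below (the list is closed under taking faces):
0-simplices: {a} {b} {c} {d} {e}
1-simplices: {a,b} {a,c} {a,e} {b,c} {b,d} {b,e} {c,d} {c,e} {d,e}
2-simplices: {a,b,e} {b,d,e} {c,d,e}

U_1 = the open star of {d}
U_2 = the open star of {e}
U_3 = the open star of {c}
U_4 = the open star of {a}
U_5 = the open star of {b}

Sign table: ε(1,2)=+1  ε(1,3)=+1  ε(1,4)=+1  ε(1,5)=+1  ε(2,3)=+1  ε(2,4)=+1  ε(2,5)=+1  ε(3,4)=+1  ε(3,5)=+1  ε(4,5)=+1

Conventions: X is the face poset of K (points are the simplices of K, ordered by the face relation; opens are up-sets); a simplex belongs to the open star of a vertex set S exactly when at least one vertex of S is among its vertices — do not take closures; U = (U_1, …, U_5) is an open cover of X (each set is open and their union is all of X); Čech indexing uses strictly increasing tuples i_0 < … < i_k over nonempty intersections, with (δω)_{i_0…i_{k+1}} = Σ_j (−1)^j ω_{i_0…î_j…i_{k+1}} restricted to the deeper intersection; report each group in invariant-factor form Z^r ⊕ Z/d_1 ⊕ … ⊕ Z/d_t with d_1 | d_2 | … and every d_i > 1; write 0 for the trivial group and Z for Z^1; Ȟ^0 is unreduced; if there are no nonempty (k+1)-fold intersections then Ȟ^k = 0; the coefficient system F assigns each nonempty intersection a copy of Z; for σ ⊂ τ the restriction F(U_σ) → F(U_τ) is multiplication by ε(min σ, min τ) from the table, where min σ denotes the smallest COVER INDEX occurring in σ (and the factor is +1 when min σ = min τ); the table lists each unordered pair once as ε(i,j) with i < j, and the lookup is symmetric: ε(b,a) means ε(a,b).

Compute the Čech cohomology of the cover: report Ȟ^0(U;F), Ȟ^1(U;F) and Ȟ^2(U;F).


intersection data:
  U1={{d},{b,d},{c,d},{d,e},{b,d,e},{c,d,e}} U2={{e},{a,e},{b,e},{c,e},{d,e},{a,b,e},{b,d,e},{c,d,e}} U3={{c},{a,c},{b,c},{c,d},{c,e},{c,d,e}} U4={{a},{a,b},{a,c},{a,e},{a,b,e}} U5={{b},{a,b},{b,c},{b,d},{b,e},{a,b,e},{b,d,e}}
  U12={{d,e},{b,d,e},{c,d,e}} U13={{c,d},{c,d,e}} U15={{b,d},{b,d,e}} U23={{c,e},{c,d,e}} U24={{a,e},{a,b,e}} U25={{b,e},{a,b,e},{b,d,e}} U34={{a,c}} U35={{b,c}} U45={{a,b},{a,b,e}}
  U123={{c,d,e}} U125={{b,d,e}} U245={{a,b,e}}
C dims 5,9,3; δ0: rk 4, SNF 1^4; δ1: rk 3, SNF 1^3
Ȟ^0 = (5 − 4) − 0 = 1, so Ȟ^0 ≅ Z
Ȟ^1 = (9 − 3) − 4 = 2, so Ȟ^1 ≅ Z^2
Ȟ^2 = (3 − 0) − 3 = 0, so Ȟ^2 ≅ 0

Ȟ^0 = Z, Ȟ^1 = Z^2 and Ȟ^2 = 0


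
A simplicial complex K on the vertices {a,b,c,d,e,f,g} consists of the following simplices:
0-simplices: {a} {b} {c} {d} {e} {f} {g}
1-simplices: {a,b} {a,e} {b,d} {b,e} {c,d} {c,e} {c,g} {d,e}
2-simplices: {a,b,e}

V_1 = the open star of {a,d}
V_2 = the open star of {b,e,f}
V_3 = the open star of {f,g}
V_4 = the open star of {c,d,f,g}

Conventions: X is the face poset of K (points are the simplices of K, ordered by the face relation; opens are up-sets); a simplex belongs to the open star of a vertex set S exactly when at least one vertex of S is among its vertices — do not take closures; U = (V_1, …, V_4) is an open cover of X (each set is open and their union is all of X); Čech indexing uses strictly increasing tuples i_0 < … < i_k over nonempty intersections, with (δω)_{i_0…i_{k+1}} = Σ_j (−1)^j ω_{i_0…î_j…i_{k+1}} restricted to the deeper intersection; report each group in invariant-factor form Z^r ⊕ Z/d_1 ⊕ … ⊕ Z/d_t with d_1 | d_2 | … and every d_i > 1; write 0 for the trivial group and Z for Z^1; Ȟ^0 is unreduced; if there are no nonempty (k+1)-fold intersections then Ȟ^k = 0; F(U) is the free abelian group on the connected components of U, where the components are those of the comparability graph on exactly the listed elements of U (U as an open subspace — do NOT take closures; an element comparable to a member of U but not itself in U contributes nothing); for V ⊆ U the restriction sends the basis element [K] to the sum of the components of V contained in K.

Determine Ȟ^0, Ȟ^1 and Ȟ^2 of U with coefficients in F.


Ȟ^0 = Z^2; Ȟ^1 = Z^2; Ȟ^2 = 0

nerve of the cover:
  V1={{a},{d},{a,b},{a,e},{b,d},{c,d},{d,e},{a,b,e}} V2={{b},{e},{f},{a,b},{a,e},{b,d},{b,e},{c,e},{d,e},{a,b,e}} V3={{f},{g},{c,g}} V4={{c},{d},{f},{g},{b,d},{c,d},{c,e},{c,g},{d,e}}
  V12={{a,b},{a,e},{b,d},{d,e},{a,b,e}} V14={{d},{b,d},{c,d},{d,e}} V23={{f}} V24={{f},{b,d},{c,e},{d,e}} V34={{f},{g},{c,g}}
  V124={{b,d},{d,e}} V234={{f}}
components per intersection:
  V1: {{a},{a,b},{a,e},{a,b,e}} {{d},{b,d},{c,d},{d,e}}
  V2: {{b},{e},{a,b},{a,e},{b,d},{b,e},{c,e},{d,e},{a,b,e}} {{f}}
  V3: {{f}} {{g},{c,g}}
  V4: {{c},{d},{g},{b,d},{c,d},{c,e},{c,g},{d,e}} {{f}}
  V12: {{a,b},{a,e},{a,b,e}} {{b,d}} {{d,e}}
  V14: {{d},{b,d},{c,d},{d,e}}
  V23: {{f}}
  V24: {{f}} {{b,d}} {{c,e}} {{d,e}}
  V34: {{f}} {{g},{c,g}}
  V124: {{b,d}} {{d,e}}
  V234: {{f}}
C dims 8,11,3; δ0: rk 6, SNF 1^6; δ1: rk 3, SNF 1^3
Ȟ^0 = (8 − 6) − 0 = 2, so Ȟ^0 ≅ Z^2
Ȟ^1 = (11 − 3) − 6 = 2, so Ȟ^1 ≅ Z^2
Ȟ^2 = (3 − 0) − 3 = 0, so Ȟ^2 ≅ 0


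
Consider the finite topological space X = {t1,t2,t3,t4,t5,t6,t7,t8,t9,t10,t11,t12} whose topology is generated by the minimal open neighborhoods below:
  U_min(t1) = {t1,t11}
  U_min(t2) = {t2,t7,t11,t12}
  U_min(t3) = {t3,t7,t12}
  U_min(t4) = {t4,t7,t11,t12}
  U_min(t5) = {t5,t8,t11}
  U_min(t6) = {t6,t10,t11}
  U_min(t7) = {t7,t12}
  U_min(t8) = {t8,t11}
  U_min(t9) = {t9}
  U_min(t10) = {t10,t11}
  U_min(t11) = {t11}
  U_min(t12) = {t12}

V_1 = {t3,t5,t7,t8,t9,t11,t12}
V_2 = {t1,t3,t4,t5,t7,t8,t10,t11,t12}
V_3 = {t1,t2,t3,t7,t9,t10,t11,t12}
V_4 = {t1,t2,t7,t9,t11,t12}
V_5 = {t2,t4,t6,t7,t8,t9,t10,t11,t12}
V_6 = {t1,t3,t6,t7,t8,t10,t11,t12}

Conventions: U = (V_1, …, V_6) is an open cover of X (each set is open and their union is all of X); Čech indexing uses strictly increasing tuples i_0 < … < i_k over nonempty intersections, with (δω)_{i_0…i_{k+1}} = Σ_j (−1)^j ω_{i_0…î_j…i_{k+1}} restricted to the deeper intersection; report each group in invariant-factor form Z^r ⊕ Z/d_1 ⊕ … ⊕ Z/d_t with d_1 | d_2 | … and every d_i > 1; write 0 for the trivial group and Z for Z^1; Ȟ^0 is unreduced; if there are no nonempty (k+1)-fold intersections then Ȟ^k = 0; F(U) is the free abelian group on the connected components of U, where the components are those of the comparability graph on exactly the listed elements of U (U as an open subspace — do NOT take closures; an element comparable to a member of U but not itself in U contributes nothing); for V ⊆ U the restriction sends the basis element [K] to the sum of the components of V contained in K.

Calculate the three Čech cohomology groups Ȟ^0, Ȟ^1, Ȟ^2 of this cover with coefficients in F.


nonempty overlaps:
  V12={t3,t5,t7,t8,t11,t12} V13={t3,t7,t9,t11,t12} V14={t7,t9,t11,t12} V15={t7,t8,t9,t11,t12} V16={t3,t7,t8,t11,t12} V23={t1,t3,t7,t10,t11,t12} V24={t1,t7,t11,t12} V25={t4,t7,t8,t10,t11,t12} V26={t1,t3,t7,t8,t10,t11,t12} V34={t1,t2,t7,t9,t11,t12} V35={t2,t7,t9,t10,t11,t12} V36={t1,t3,t7,t10,t11,t12} V45={t2,t7,t9,t11,t12} V46={t1,t7,t11,t12} V56={t6,t7,t8,t10,t11,t12}
  V123={t3,t7,t11,t12} V124={t7,t11,t12} V125={t7,t8,t11,t12} V126={t3,t7,t8,t11,t12} V134={t7,t9,t11,t12} V135={t7,t9,t11,t12} V136={t3,t7,t11,t12} V145={t7,t9,t11,t12} V146={t7,t11,t12} V156={t7,t8,t11,t12} V234={t1,t7,t11,t12} V235={t7,t10,t11,t12} V236={t1,t3,t7,t10,t11,t12} V245={t7,t11,t12} V246={t1,t7,t11,t12} V256={t7,t8,t10,t11,t12} V345={t2,t7,t9,t11,t12} V346={t1,t7,t11,t12} V356={t7,t10,t11,t12} V456={t7,t11,t12}
  V1234={t7,t11,t12} V1235={t7,t11,t12} V1236={t3,t7,t11,t12} V1245={t7,t11,t12} V1246={t7,t11,t12} V1256={t7,t8,t11,t12} V1345={t7,t9,t11,t12} V1346={t7,t11,t12} V1356={t7,t11,t12} V1456={t7,t11,t12} V2345={t7,t11,t12} V2346={t1,t7,t11,t12} V2356={t7,t10,t11,t12} V2456={t7,t11,t12} V3456={t7,t11,t12}
  V12345={t7,t11,t12} V12346={t7,t11,t12} V12356={t7,t11,t12} V12456={t7,t11,t12} V13456={t7,t11,t12} V23456={t7,t11,t12}
  V123456={t7,t11,t12}
components per intersection:
  V1: {t3,t7,t12} {t5,t8,t11} {t9}
  V2: {t1,t3,t4,t5,t7,t8,t10,t11,t12}
  V3: {t1,t2,t3,t7,t10,t11,t12} {t9}
  V4: {t1,t2,t7,t11,t12} {t9}
  V5: {t2,t4,t6,t7,t8,t10,t11,t12} {t9}
  V6: {t1,t6,t8,t10,t11} {t3,t7,t12}
  V12: {t3,t7,t12} {t5,t8,t11}
  V13: {t3,t7,t12} {t9} {t11}
  V14: {t7,t12} {t9} {t11}
  V15: {t7,t12} {t8,t11} {t9}
  V16: {t3,t7,t12} {t8,t11}
  V23: {t1,t10,t11} {t3,t7,t12}
  V24: {t1,t11} {t7,t12}
  V25: {t4,t7,t8,t10,t11,t12}
  V26: {t1,t8,t10,t11} {t3,t7,t12}
  V34: {t1,t2,t7,t11,t12} {t9}
  V35: {t2,t7,t10,t11,t12} {t9}
  V36: {t1,t10,t11} {t3,t7,t12}
  V45: {t2,t7,t11,t12} {t9}
  V46: {t1,t11} {t7,t12}
  V56: {t6,t8,t10,t11} {t7,t12}
  V123: {t3,t7,t12} {t11}
  V124: {t7,t12} {t11}
  V125: {t7,t12} {t8,t11}
  V126: {t3,t7,t12} {t8,t11}
  V134: {t7,t12} {t9} {t11}
  V135: {t7,t12} {t9} {t11}
  V136: {t3,t7,t12} {t11}
  V145: {t7,t12} {t9} {t11}
  V146: {t7,t12} {t11}
  V156: {t7,t12} {t8,t11}
  V234: {t1,t11} {t7,t12}
  V235: {t7,t12} {t10,t11}
  V236: {t1,t10,t11} {t3,t7,t12}
  V245: {t7,t12} {t11}
  V246: {t1,t11} {t7,t12}
  V256: {t7,t12} {t8,t10,t11}
  V345: {t2,t7,t11,t12} {t9}
  V346: {t1,t11} {t7,t12}
  V356: {t7,t12} {t10,t11}
  V456: {t7,t12} {t11}
  V1234: {t7,t12} {t11}
  V1235: {t7,t12} {t11}
  V1236: {t3,t7,t12} {t11}
  V1245: {t7,t12} {t11}
  V1246: {t7,t12} {t11}
  V1256: {t7,t12} {t8,t11}
  V1345: {t7,t12} {t9} {t11}
  V1346: {t7,t12} {t11}
  V1356: {t7,t12} {t11}
  V1456: {t7,t12} {t11}
  V2345: {t7,t12} {t11}
  V2346: {t1,t11} {t7,t12}
  V2356: {t7,t12} {t10,t11}
  V2456: {t7,t12} {t11}
  V3456: {t7,t12} {t11}
  V12345: {t7,t12} {t11}
  V12346: {t7,t12} {t11}
  V12356: {t7,t12} {t11}
  V12456: {t7,t12} {t11}
  V13456: {t7,t12} {t11}
  V23456: {t7,t12} {t11}
  V123456: {t7,t12} {t11}
C dims 12,32,43,31; δ0: rk 10, SNF 1^10; δ1: rk 22, SNF 1^22; δ2: rk 21, SNF 1^21
degree 0: 12−10−0 = 2 → Ȟ^0 ≅ Z^2
degree 1: 32−22−10 = 0 → Ȟ^1 ≅ 0
degree 2: 43−21−22 = 0 → Ȟ^2 ≅ 0

Ȟ^0 ≅ Z^2, Ȟ^1 ≅ 0 and Ȟ^2 ≅ 0


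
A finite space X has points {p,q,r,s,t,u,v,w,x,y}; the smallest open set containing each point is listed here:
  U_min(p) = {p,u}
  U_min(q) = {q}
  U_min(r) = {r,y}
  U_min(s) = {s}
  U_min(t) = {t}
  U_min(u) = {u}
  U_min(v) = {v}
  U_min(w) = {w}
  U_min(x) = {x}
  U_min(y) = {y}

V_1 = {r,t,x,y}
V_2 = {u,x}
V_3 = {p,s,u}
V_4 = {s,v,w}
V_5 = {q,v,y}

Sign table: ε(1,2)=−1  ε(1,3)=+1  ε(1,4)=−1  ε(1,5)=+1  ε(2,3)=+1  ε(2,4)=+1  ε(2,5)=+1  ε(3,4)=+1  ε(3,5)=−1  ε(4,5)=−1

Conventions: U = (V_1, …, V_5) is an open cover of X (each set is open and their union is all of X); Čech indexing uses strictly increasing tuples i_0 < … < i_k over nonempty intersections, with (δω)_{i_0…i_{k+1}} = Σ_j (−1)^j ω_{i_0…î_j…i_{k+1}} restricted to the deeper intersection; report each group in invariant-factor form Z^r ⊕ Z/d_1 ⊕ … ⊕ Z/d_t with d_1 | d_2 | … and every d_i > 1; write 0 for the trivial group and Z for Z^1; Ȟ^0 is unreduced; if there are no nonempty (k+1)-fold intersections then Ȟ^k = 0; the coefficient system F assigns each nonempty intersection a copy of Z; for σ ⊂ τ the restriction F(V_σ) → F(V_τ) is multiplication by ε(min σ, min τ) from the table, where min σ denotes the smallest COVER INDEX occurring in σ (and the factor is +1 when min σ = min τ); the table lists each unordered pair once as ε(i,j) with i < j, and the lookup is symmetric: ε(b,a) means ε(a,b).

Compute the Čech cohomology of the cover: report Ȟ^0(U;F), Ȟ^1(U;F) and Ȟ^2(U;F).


nerve of the cover:
  V12={x} V15={y} V23={u} V34={s} V45={v}
C dims 5,5; δ0: rk 4, SNF 1^4
Ȟ^0 = (5 − 4) − 0 = 1, so Ȟ^0 ≅ Z
Ȟ^1 = (5 − 0) − 4 = 1, so Ȟ^1 ≅ Z
Ȟ^2 = (0 − 0) − 0 = 0, so Ȟ^2 ≅ 0

Ȟ^0 = Z, Ȟ^1 = Z, Ȟ^2 = 0


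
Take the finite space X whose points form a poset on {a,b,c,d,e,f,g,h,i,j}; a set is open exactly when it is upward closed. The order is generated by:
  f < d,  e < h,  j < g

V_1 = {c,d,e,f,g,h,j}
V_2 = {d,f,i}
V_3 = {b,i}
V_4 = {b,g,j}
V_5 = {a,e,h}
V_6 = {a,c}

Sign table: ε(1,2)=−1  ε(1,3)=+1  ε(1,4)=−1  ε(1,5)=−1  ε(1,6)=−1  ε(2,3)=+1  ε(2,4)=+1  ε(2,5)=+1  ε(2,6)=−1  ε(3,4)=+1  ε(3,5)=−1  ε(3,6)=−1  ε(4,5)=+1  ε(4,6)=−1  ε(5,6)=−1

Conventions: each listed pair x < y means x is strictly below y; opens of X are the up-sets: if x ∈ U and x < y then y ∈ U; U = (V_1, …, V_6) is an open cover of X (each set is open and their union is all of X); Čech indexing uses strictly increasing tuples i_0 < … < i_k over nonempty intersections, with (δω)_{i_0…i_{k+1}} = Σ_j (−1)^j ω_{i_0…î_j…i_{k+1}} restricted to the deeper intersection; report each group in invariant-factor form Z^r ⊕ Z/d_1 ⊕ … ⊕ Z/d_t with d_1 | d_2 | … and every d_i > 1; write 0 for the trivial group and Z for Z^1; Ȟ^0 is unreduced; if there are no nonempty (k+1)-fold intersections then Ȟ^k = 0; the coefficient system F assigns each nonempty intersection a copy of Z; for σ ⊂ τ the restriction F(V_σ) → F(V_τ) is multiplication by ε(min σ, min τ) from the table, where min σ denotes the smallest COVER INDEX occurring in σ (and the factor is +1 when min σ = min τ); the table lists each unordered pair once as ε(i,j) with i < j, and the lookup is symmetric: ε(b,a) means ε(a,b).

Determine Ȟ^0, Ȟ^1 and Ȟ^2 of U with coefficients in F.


nonempty overlaps:
  V12={d,f} V14={g,j} V15={e,h} V16={c} V23={i} V34={b} V56={a}
C dims 6,7; δ0: rk 6, SNF 1^5·2
degree 0: 6−6−0 = 0 → Ȟ^0 ≅ 0
degree 1: 7−0−6 = 1 plus torsion [2] → Ȟ^1 ≅ Z ⊕ Z/2
degree 2: 0−0−0 = 0 → Ȟ^2 ≅ 0

Ȟ^0(U;F) ≅ 0, Ȟ^1(U;F) ≅ Z ⊕ Z/2, Ȟ^2(U;F) ≅ 0


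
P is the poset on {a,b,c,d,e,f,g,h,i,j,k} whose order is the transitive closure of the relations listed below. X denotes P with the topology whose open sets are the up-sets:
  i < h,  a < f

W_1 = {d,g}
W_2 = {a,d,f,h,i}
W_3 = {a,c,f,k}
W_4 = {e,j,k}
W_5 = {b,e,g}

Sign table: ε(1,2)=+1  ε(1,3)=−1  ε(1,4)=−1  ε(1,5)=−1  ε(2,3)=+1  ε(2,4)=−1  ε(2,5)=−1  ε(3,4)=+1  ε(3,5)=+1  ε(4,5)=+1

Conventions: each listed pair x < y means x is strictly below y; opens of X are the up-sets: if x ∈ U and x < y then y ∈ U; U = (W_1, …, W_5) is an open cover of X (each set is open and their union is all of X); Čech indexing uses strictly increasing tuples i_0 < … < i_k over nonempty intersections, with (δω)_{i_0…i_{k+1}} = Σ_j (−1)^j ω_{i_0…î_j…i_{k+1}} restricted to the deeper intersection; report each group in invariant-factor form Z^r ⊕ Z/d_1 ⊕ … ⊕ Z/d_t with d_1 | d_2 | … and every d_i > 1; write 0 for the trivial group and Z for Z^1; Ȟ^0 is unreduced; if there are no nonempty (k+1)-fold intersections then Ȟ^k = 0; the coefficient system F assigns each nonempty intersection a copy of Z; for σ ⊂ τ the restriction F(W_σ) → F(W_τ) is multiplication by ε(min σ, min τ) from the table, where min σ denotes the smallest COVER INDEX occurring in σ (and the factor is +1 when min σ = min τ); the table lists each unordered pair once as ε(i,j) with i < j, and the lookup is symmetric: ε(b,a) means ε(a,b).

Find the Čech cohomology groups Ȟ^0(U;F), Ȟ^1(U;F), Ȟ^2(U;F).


Ȟ^0 = 0, Ȟ^1 = Z/2, Ȟ^2 = 0

nonempty intersections:
  W12={d} W15={g} W23={a,f} W34={k} W45={e}
C dims 5,5; δ0: rk 5, SNF 1^4·2
Ȟ^0: (5−5)−0=0 ⇒ 0
Ȟ^1: (5−0)−5=0 plus torsion [2] ⇒ Z/2
Ȟ^2: (0−0)−0=0 ⇒ 0


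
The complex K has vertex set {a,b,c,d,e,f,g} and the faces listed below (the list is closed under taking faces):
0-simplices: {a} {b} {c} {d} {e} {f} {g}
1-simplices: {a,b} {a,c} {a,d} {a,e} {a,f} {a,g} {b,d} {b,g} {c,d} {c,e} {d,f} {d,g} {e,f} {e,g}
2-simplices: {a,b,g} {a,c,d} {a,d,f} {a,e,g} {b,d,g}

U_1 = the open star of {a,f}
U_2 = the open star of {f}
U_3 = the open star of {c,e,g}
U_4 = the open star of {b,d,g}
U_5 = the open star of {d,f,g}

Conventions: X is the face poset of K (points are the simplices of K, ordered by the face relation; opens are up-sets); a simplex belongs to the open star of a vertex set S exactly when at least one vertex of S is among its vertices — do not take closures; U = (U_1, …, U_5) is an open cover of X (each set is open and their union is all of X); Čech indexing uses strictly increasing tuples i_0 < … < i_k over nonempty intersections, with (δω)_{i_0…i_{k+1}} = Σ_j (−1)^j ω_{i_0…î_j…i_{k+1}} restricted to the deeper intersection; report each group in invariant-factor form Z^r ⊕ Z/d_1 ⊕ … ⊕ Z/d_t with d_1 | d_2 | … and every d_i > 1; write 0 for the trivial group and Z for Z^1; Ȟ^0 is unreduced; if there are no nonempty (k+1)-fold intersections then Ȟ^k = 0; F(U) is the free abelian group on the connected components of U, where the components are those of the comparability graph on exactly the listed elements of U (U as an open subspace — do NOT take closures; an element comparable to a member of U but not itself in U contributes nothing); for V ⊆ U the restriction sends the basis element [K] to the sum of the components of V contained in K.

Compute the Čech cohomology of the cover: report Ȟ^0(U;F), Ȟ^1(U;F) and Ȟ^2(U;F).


Ȟ^0 = Z, Ȟ^1 = Z^3, Ȟ^2 = 0

nonempty intersections:
  U1={{a},{f},{a,b},{a,c},{a,d},{a,e},{a,f},{a,g},{d,f},{e,f},{a,b,g},{a,c,d},{a,d,f},{a,e,g}} U2={{f},{a,f},{d,f},{e,f},{a,d,f}} U3={{c},{e},{g},{a,c},{a,e},{a,g},{b,g},{c,d},{c,e},{d,g},{e,f},{e,g},{a,b,g},{a,c,d},{a,e,g},{b,d,g}} U4={{b},{d},{g},{a,b},{a,d},{a,g},{b,d},{b,g},{c,d},{d,f},{d,g},{e,g},{a,b,g},{a,c,d},{a,d,f},{a,e,g},{b,d,g}} U5={{d},{f},{g},{a,d},{a,f},{a,g},{b,d},{b,g},{c,d},{d,f},{d,g},{e,f},{e,g},{a,b,g},{a,c,d},{a,d,f},{a,e,g},{b,d,g}}
  U12={{f},{a,f},{d,f},{e,f},{a,d,f}} U13={{a,c},{a,e},{a,g},{e,f},{a,b,g},{a,c,d},{a,e,g}} U14={{a,b},{a,d},{a,g},{d,f},{a,b,g},{a,c,d},{a,d,f},{a,e,g}} U15={{f},{a,d},{a,f},{a,g},{d,f},{e,f},{a,b,g},{a,c,d},{a,d,f},{a,e,g}} U23={{e,f}} U24={{d,f},{a,d,f}} U25={{f},{a,f},{d,f},{e,f},{a,d,f}} U34={{g},{a,g},{b,g},{c,d},{d,g},{e,g},{a,b,g},{a,c,d},{a,e,g},{b,d,g}} U35={{g},{a,g},{b,g},{c,d},{d,g},{e,f},{e,g},{a,b,g},{a,c,d},{a,e,g},{b,d,g}} U45={{d},{g},{a,d},{a,g},{b,d},{b,g},{c,d},{d,f},{d,g},{e,g},{a,b,g},{a,c,d},{a,d,f},{a,e,g},{b,d,g}}
  U123={{e,f}} U124={{d,f},{a,d,f}} U125={{f},{a,f},{d,f},{e,f},{a,d,f}} U134={{a,g},{a,b,g},{a,c,d},{a,e,g}} U135={{a,g},{e,f},{a,b,g},{a,c,d},{a,e,g}} U145={{a,d},{a,g},{d,f},{a,b,g},{a,c,d},{a,d,f},{a,e,g}} U235={{e,f}} U245={{d,f},{a,d,f}} U345={{g},{a,g},{b,g},{c,d},{d,g},{e,g},{a,b,g},{a,c,d},{a,e,g},{b,d,g}}
  U1235={{e,f}} U1245={{d,f},{a,d,f}} U1345={{a,g},{a,b,g},{a,c,d},{a,e,g}}
components per intersection:
  U1: {{a},{f},{a,b},{a,c},{a,d},{a,e},{a,f},{a,g},{d,f},{e,f},{a,b,g},{a,c,d},{a,d,f},{a,e,g}}
  U2: {{f},{a,f},{d,f},{e,f},{a,d,f}}
  U3: {{c},{e},{g},{a,c},{a,e},{a,g},{b,g},{c,d},{c,e},{d,g},{e,f},{e,g},{a,b,g},{a,c,d},{a,e,g},{b,d,g}}
  U4: {{b},{d},{g},{a,b},{a,d},{a,g},{b,d},{b,g},{c,d},{d,f},{d,g},{e,g},{a,b,g},{a,c,d},{a,d,f},{a,e,g},{b,d,g}}
  U5: {{d},{f},{g},{a,d},{a,f},{a,g},{b,d},{b,g},{c,d},{d,f},{d,g},{e,f},{e,g},{a,b,g},{a,c,d},{a,d,f},{a,e,g},{b,d,g}}
  U12: {{f},{a,f},{d,f},{e,f},{a,d,f}}
  U13: {{a,c},{a,c,d}} {{a,e},{a,g},{a,b,g},{a,e,g}} {{e,f}}
  U14: {{a,b},{a,g},{a,b,g},{a,e,g}} {{a,d},{d,f},{a,c,d},{a,d,f}}
  U15: {{f},{a,d},{a,f},{d,f},{e,f},{a,c,d},{a,d,f}} {{a,g},{a,b,g},{a,e,g}}
  U23: {{e,f}}
  U24: {{d,f},{a,d,f}}
  U25: {{f},{a,f},{d,f},{e,f},{a,d,f}}
  U34: {{g},{a,g},{b,g},{d,g},{e,g},{a,b,g},{a,e,g},{b,d,g}} {{c,d},{a,c,d}}
  U35: {{g},{a,g},{b,g},{d,g},{e,g},{a,b,g},{a,e,g},{b,d,g}} {{c,d},{a,c,d}} {{e,f}}
  U45: {{d},{g},{a,d},{a,g},{b,d},{b,g},{c,d},{d,f},{d,g},{e,g},{a,b,g},{a,c,d},{a,d,f},{a,e,g},{b,d,g}}
  U123: {{e,f}}
  U124: {{d,f},{a,d,f}}
  U125: {{f},{a,f},{d,f},{e,f},{a,d,f}}
  U134: {{a,g},{a,b,g},{a,e,g}} {{a,c,d}}
  U135: {{a,g},{a,b,g},{a,e,g}} {{e,f}} {{a,c,d}}
  U145: {{a,d},{d,f},{a,c,d},{a,d,f}} {{a,g},{a,b,g},{a,e,g}}
  U235: {{e,f}}
  U245: {{d,f},{a,d,f}}
  U345: {{g},{a,g},{b,g},{d,g},{e,g},{a,b,g},{a,e,g},{b,d,g}} {{c,d},{a,c,d}}
  U1235: {{e,f}}
  U1245: {{d,f},{a,d,f}}
  U1345: {{a,g},{a,b,g},{a,e,g}} {{a,c,d}}
C dims 5,17,14,4; δ0: rk 4, SNF 1^4; δ1: rk 10, SNF 1^10; δ2: rk 4, SNF 1^4
Ȟ^0: (5−4)−0=1 ⇒ Z
Ȟ^1: (17−10)−4=3 ⇒ Z^3
Ȟ^2: (14−4)−10=0 ⇒ 0


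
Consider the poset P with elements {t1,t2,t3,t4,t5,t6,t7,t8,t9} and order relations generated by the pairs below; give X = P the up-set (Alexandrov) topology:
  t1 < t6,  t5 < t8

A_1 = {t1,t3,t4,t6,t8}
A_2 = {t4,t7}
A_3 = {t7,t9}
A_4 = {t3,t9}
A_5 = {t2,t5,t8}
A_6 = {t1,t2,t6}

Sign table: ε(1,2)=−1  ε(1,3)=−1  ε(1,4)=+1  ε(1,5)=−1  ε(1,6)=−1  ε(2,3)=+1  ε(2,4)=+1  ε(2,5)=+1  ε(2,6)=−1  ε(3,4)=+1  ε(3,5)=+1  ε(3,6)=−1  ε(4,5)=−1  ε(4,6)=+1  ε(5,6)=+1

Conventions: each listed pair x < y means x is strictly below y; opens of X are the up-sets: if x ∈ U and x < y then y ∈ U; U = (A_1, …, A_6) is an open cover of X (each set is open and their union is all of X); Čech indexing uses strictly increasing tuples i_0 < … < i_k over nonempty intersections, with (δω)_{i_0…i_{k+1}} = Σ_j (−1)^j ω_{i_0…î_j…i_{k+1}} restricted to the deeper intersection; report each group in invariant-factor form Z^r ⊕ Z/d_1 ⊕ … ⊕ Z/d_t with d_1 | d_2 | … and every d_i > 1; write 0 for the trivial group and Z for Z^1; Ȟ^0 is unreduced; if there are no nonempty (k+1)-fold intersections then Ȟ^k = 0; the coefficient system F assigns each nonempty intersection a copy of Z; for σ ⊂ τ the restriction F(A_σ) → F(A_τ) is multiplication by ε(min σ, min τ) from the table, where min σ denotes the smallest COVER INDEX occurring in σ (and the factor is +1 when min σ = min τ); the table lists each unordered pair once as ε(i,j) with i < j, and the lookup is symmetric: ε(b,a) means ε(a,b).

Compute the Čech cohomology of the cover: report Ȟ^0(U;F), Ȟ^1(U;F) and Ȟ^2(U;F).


nonempty intersections:
  A12={t4} A14={t3} A15={t8} A16={t1,t6} A23={t7} A34={t9} A56={t2}
C dims 6,7; δ0: rk 6, SNF 1^5·2
Ȟ^0: (6−6)−0=0 ⇒ 0
Ȟ^1: (7−0)−6=1 plus torsion [2] ⇒ Z ⊕ Z/2
Ȟ^2: (0−0)−0=0 ⇒ 0

Ȟ^0 ≅ 0, Ȟ^1 ≅ Z ⊕ Z/2 and Ȟ^2 ≅ 0
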